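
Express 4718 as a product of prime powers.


4718 / 2 = 2359
2359 / 7 = 337
337 / 337 = 1
4718 = 2 × 7 × 337


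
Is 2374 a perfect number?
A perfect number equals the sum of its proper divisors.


Proper divisors of 2374: 1, 2, 1187
Sum = 1 + 2 + 1187 = 1190

No, 2374 is not perfect (1190 ≠ 2374)


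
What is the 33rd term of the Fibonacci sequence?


Sequence: 1, 1, 2, 3, 5, 8, 13, 21, 34, 55, 89, 144, 233, 377, 610, 987, 1597, 2584, 4181, 6765, 10946, 17711, 28657, 46368, 75025, 121393, 196418, 317811, 514229, 832040, 1346269, 2178309, 3524578
F(33) = 3524578


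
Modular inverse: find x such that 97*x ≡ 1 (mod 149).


Use the extended Euclidean algorithm on (149, 97); each row r = 149*s + 97*t:
r=149, s=1, t=0
r=97, s=0, t=1
q=1: r=52, s=1, t=-1   [149*(1) + 97*(-1) = 52]
q=1: r=45, s=-1, t=2   [149*(-1) + 97*(2) = 45]
q=1: r=7, s=2, t=-3   [149*(2) + 97*(-3) = 7]
q=6: r=3, s=-13, t=20   [149*(-13) + 97*(20) = 3]
q=2: r=1, s=28, t=-43   [149*(28) + 97*(-43) = 1]
q=3: r=0, s=-97, t=149   [149*(-97) + 97*(149) = 0]
GCD = 1 with t = -43, so 97*(-43) ≡ 1 (mod 149)
Inverse = -43 mod 149 = 106
Check: 97 * 106 = 10282 ≡ 1 (mod 149)

97^(-1) ≡ 106 (mod 149)


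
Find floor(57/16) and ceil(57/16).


57/16 = 3.5625
floor = 3
ceil = 4

floor = 3, ceil = 4


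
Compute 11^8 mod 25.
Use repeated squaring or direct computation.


11^1 mod 25 = 11
11^2 mod 25 = 21
11^3 mod 25 = 6
11^4 mod 25 = 16
11^5 mod 25 = 1
11^6 mod 25 = 11
11^7 mod 25 = 21
11^8 mod 25 = 6


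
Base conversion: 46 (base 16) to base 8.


46 (base 16) = 70 (decimal)
70 (decimal) = 106 (base 8)


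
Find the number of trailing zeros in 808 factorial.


floor(808/5) = 161
floor(808/25) = 32
floor(808/125) = 6
floor(808/625) = 1
Total = 200

200 trailing zeros


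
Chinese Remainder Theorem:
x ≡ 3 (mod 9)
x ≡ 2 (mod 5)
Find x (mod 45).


M = 9*5 = 45
M1 = M/9 = 5, M2 = M/5 = 9
M1^(-1) mod 9 = 2, M2^(-1) mod 5 = 4
x = 3*5*2 + 2*9*4 = 102
102 mod 45 = 12
Check: 12 mod 9 = 3 ✓, 12 mod 5 = 2 ✓

x ≡ 12 (mod 45)


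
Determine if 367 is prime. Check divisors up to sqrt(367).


Check divisors up to sqrt(367) = 19.1572
No divisors found.
367 is prime.

Yes, 367 is prime


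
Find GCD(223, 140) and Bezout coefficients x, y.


Tabular extended Euclidean (each row: r = 223*s + 140*t):
r=223, s=1, t=0
r=140, s=0, t=1
q=1: r=83, s=1, t=-1   [223*(1) + 140*(-1) = 83]
q=1: r=57, s=-1, t=2   [223*(-1) + 140*(2) = 57]
q=1: r=26, s=2, t=-3   [223*(2) + 140*(-3) = 26]
q=2: r=5, s=-5, t=8   [223*(-5) + 140*(8) = 5]
q=5: r=1, s=27, t=-43   [223*(27) + 140*(-43) = 1]
q=5: r=0, s=-140, t=223   [223*(-140) + 140*(223) = 0]
GCD = 1; from the row with r=1: x=27, y=-43
Check: 223*(27) + 140*(-43) = 6021 - 6020 = 1

GCD = 1, x = 27, y = -43


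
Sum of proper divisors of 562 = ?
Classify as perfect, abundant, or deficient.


Proper divisors: 1, 2, 281
Sum = 1 + 2 + 281 = 284
284 < 562 → deficient

s(562) = 284 (deficient)


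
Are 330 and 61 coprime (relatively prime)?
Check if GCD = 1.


Euclidean algorithm:
330 = 5 * 61 + 25
61 = 2 * 25 + 11
25 = 2 * 11 + 3
11 = 3 * 3 + 2
3 = 1 * 2 + 1
2 = 2 * 1 + 0
GCD(330, 61) = 1

Yes, coprime (GCD = 1)


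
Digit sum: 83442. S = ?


8 + 3 + 4 + 4 + 2 = 21


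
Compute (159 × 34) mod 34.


159 × 34 = 5406
5406 mod 34 = 0


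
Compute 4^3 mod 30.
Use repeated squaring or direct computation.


4^1 mod 30 = 4
4^2 mod 30 = 16
4^3 mod 30 = 4


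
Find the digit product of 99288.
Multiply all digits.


9 × 9 × 2 × 8 × 8 = 10368


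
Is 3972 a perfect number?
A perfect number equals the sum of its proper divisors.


Proper divisors of 3972: 1, 2, 3, 4, 6, 12, 331, 662, 993, 1324, 1986
Sum = 1 + 2 + 3 + 4 + 6 + 12 + 331 + 662 + 993 + 1324 + 1986 = 5324

No, 3972 is not perfect (5324 ≠ 3972)


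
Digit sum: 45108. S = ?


4 + 5 + 1 + 0 + 8 = 18


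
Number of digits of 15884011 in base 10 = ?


15884011 has 8 digits in base 10
floor(log10(15884011)) + 1 = floor(7.2010) + 1 = 8

8 digits (base 10)


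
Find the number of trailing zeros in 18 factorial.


floor(18/5) = 3
Total = 3

3 trailing zeros


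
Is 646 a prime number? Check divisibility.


646 / 2 = 323 (exact division)
646 is NOT prime.

No, 646 is not prime


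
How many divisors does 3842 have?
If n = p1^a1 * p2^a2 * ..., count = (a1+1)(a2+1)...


3842 = 2^1 × 17^1 × 113^1
d(3842) = (1+1) × (1+1) × (1+1) = 8

8 divisors


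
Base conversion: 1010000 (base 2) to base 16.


1010000 (base 2) = 80 (decimal)
80 (decimal) = 50 (base 16)


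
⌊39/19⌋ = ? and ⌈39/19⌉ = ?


39/19 = 2.0526
floor = 2
ceil = 3

floor = 2, ceil = 3


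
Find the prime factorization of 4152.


4152 / 2 = 2076
2076 / 2 = 1038
1038 / 2 = 519
519 / 3 = 173
173 / 173 = 1
4152 = 2^3 × 3 × 173


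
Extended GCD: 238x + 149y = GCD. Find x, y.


Tabular extended Euclidean (each row: r = 238*s + 149*t):
r=238, s=1, t=0
r=149, s=0, t=1
q=1: r=89, s=1, t=-1   [238*(1) + 149*(-1) = 89]
q=1: r=60, s=-1, t=2   [238*(-1) + 149*(2) = 60]
q=1: r=29, s=2, t=-3   [238*(2) + 149*(-3) = 29]
q=2: r=2, s=-5, t=8   [238*(-5) + 149*(8) = 2]
q=14: r=1, s=72, t=-115   [238*(72) + 149*(-115) = 1]
q=2: r=0, s=-149, t=238   [238*(-149) + 149*(238) = 0]
GCD = 1; from the row with r=1: x=72, y=-115
Check: 238*(72) + 149*(-115) = 17136 - 17135 = 1

GCD = 1, x = 72, y = -115


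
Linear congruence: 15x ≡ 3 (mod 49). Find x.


GCD(15, 49) = 1, unique solution
a^(-1) mod 49 = 36
x = 36 * 3 mod 49 = 10

x ≡ 10 (mod 49)


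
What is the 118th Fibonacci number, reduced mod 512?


F(k) mod 512 for k=1..118:
1, 1, 2, 3, 5, 8, 13, 21, 34, 55, 89, 144, 233, 377, 98, 475, 61, 24, 85, 109, 194, 303, 497, 288, 273, 49, 322, 371, 181, 40, 221, 261, 482, 231, 201, 432, 121, 41, 162, 203, 365, 56, 421, 477, 386, 351, 225, 64, 289, 353, 130, 483, 101, 72, 173, 245, 418, 151, 57, 208, 265, 473, 226, 187, 413, 88, 501, 77, 66, 143, 209, 352, 49, 401, 450, 339, 277, 104, 381, 485, 354, 327, 169, 496, 153, 137, 290, 427, 205, 120, 325, 445, 258, 191, 449, 128, 65, 193, 258, 451, 197, 136, 333, 469, 290, 247, 25, 272, 297, 57, 354, 411, 253, 152, 405, 45, 450, 495
F(118) mod 512 = 495


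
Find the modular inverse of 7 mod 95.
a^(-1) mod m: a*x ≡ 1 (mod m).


Use the extended Euclidean algorithm on (95, 7); each row r = 95*s + 7*t:
r=95, s=1, t=0
r=7, s=0, t=1
q=13: r=4, s=1, t=-13   [95*(1) + 7*(-13) = 4]
q=1: r=3, s=-1, t=14   [95*(-1) + 7*(14) = 3]
q=1: r=1, s=2, t=-27   [95*(2) + 7*(-27) = 1]
q=3: r=0, s=-7, t=95   [95*(-7) + 7*(95) = 0]
GCD = 1 with t = -27, so 7*(-27) ≡ 1 (mod 95)
Inverse = -27 mod 95 = 68
Check: 7 * 68 = 476 ≡ 1 (mod 95)

7^(-1) ≡ 68 (mod 95)


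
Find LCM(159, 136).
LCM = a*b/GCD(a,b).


GCD(159, 136) = 1
LCM = 159*136/1 = 21624/1 = 21624

LCM = 21624


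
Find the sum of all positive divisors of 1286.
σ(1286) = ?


Divisors of 1286: 1, 2, 643, 1286
Sum = 1 + 2 + 643 + 1286 = 1932

σ(1286) = 1932


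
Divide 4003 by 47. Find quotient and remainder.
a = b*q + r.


4003 = 47 * 85 + 8
Check: 3995 + 8 = 4003

q = 85, r = 8


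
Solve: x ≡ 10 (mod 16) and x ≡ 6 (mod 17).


M = 16*17 = 272
M1 = M/16 = 17, M2 = M/17 = 16
M1^(-1) mod 16 = 1, M2^(-1) mod 17 = 16
x = 10*17*1 + 6*16*16 = 1706
1706 mod 272 = 74
Check: 74 mod 16 = 10 ✓, 74 mod 17 = 6 ✓

x ≡ 74 (mod 272)


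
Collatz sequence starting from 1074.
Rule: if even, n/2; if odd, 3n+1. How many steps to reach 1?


1074 → 537 → 1612 → 806 → 403 → 1210 → 605 → 1816 → 908 → 454 → 227 → 682 → 341 → 1024 → 512 → 256 → 128 → 64 → 32 → 16 → 8 → 4 → 2 → 1
Total steps = 23

23 steps


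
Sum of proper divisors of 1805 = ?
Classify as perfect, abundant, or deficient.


Proper divisors: 1, 5, 19, 95, 361
Sum = 1 + 5 + 19 + 95 + 361 = 481
481 < 1805 → deficient

s(1805) = 481 (deficient)


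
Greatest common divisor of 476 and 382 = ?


476 = 1 * 382 + 94
382 = 4 * 94 + 6
94 = 15 * 6 + 4
6 = 1 * 4 + 2
4 = 2 * 2 + 0
GCD = 2


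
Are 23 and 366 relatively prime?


Euclidean algorithm:
366 = 15 * 23 + 21
23 = 1 * 21 + 2
21 = 10 * 2 + 1
2 = 2 * 1 + 0
GCD(23, 366) = 1

Yes, coprime (GCD = 1)


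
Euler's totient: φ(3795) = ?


3795 = 3 × 5 × 11 × 23
Prime factors: 3, 5, 11, 23
φ(3795) = 3795 × (1-1/3) × (1-1/5) × (1-1/11) × (1-1/23)
= 3795 × 2/3 × 4/5 × 10/11 × 22/23 = 1760

φ(3795) = 1760


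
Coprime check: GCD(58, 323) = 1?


Euclidean algorithm:
323 = 5 * 58 + 33
58 = 1 * 33 + 25
33 = 1 * 25 + 8
25 = 3 * 8 + 1
8 = 8 * 1 + 0
GCD(58, 323) = 1

Yes, coprime (GCD = 1)


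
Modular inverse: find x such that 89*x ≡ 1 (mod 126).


Use the extended Euclidean algorithm on (126, 89); each row r = 126*s + 89*t:
r=126, s=1, t=0
r=89, s=0, t=1
q=1: r=37, s=1, t=-1   [126*(1) + 89*(-1) = 37]
q=2: r=15, s=-2, t=3   [126*(-2) + 89*(3) = 15]
q=2: r=7, s=5, t=-7   [126*(5) + 89*(-7) = 7]
q=2: r=1, s=-12, t=17   [126*(-12) + 89*(17) = 1]
q=7: r=0, s=89, t=-126   [126*(89) + 89*(-126) = 0]
GCD = 1 with t = 17, so 89*(17) ≡ 1 (mod 126)
Inverse = 17 mod 126 = 17
Check: 89 * 17 = 1513 ≡ 1 (mod 126)

89^(-1) ≡ 17 (mod 126)


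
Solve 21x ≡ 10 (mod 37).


GCD(21, 37) = 1, unique solution
a^(-1) mod 37 = 30
x = 30 * 10 mod 37 = 4

x ≡ 4 (mod 37)


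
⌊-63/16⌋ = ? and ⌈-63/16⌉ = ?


-63/16 = -3.9375
floor = -4
ceil = -3

floor = -4, ceil = -3


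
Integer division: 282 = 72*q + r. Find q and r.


282 = 72 * 3 + 66
Check: 216 + 66 = 282

q = 3, r = 66


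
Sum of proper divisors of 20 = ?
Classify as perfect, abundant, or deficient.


Proper divisors: 1, 2, 4, 5, 10
Sum = 1 + 2 + 4 + 5 + 10 = 22
22 > 20 → abundant

s(20) = 22 (abundant)


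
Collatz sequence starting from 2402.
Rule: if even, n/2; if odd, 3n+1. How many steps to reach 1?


2402 → 1201 → 3604 → 1802 → 901 → 2704 → 1352 → 676 → 338 → 169 → 508 → 254 → 127 → 382 → 191 → 574 → 287 → 862 → 431 → 1294 → 647 → 1942 → 971 → 2914 → 1457 → 4372 → 2186 → 1093 → 3280 → 1640 → 820 → 410 → 205 → 616 → 308 → 154 → 77 → 232 → 116 → 58 → 29 → 88 → 44 → 22 → 11 → 34 → 17 → 52 → 26 → 13 → 40 → 20 → 10 → 5 → 16 → 8 → 4 → 2 → 1
Total steps = 58

58 steps


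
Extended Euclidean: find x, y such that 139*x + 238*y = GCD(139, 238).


Tabular extended Euclidean (each row: r = 139*s + 238*t):
r=139, s=1, t=0
r=238, s=0, t=1
q=0: r=139, s=1, t=0   [139*(1) + 238*(0) = 139]
q=1: r=99, s=-1, t=1   [139*(-1) + 238*(1) = 99]
q=1: r=40, s=2, t=-1   [139*(2) + 238*(-1) = 40]
q=2: r=19, s=-5, t=3   [139*(-5) + 238*(3) = 19]
q=2: r=2, s=12, t=-7   [139*(12) + 238*(-7) = 2]
q=9: r=1, s=-113, t=66   [139*(-113) + 238*(66) = 1]
q=2: r=0, s=238, t=-139   [139*(238) + 238*(-139) = 0]
GCD = 1; from the row with r=1: x=-113, y=66
Check: 139*(-113) + 238*(66) = -15707 + 15708 = 1

GCD = 1, x = -113, y = 66


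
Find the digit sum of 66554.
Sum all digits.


6 + 6 + 5 + 5 + 4 = 26


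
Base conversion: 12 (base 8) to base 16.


12 (base 8) = 10 (decimal)
10 (decimal) = A (base 16)


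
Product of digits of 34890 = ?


3 × 4 × 8 × 9 × 0 = 0


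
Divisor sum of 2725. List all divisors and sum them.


Divisors of 2725: 1, 5, 25, 109, 545, 2725
Sum = 1 + 5 + 25 + 109 + 545 + 2725 = 3410

σ(2725) = 3410


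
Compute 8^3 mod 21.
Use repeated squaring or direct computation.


8^1 mod 21 = 8
8^2 mod 21 = 1
8^3 mod 21 = 8


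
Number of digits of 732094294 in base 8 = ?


732094294 in base 8 = 5350557526
Number of digits = 10

10 digits (base 8)


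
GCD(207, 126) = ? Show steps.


207 = 1 * 126 + 81
126 = 1 * 81 + 45
81 = 1 * 45 + 36
45 = 1 * 36 + 9
36 = 4 * 9 + 0
GCD = 9


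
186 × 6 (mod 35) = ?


186 × 6 = 1116
1116 mod 35 = 31


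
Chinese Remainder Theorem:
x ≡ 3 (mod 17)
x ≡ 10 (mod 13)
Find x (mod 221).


M = 17*13 = 221
M1 = M/17 = 13, M2 = M/13 = 17
M1^(-1) mod 17 = 4, M2^(-1) mod 13 = 10
x = 3*13*4 + 10*17*10 = 1856
1856 mod 221 = 88
Check: 88 mod 17 = 3 ✓, 88 mod 13 = 10 ✓

x ≡ 88 (mod 221)


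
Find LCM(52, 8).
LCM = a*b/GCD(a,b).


GCD(52, 8) = 4
LCM = 52*8/4 = 416/4 = 104

LCM = 104


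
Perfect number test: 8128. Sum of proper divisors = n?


Proper divisors of 8128: 1, 2, 4, 8, 16, 32, 64, 127, 254, 508, 1016, 2032, 4064
Sum = 1 + 2 + 4 + 8 + 16 + 32 + 64 + 127 + 254 + 508 + 1016 + 2032 + 4064 = 8128

Yes, 8128 is perfect (8128 = 8128)


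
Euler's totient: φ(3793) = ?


3793 = 3793
Prime factors: 3793
φ(3793) = 3793 × (1-1/3793)
= 3793 × 3792/3793 = 3792

φ(3793) = 3792


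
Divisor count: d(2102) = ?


2102 = 2^1 × 1051^1
d(2102) = (1+1) × (1+1) = 4

4 divisors


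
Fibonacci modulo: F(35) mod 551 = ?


F(k) mod 551 for k=1..35:
1, 1, 2, 3, 5, 8, 13, 21, 34, 55, 89, 144, 233, 377, 59, 436, 495, 380, 324, 153, 477, 79, 5, 84, 89, 173, 262, 435, 146, 30, 176, 206, 382, 37, 419
F(35) mod 551 = 419


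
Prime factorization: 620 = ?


620 / 2 = 310
310 / 2 = 155
155 / 5 = 31
31 / 31 = 1
620 = 2^2 × 5 × 31


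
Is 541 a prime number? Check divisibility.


Check divisors up to sqrt(541) = 23.2594
No divisors found.
541 is prime.

Yes, 541 is prime


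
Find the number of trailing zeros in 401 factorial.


floor(401/5) = 80
floor(401/25) = 16
floor(401/125) = 3
Total = 99

99 trailing zeros


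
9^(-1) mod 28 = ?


Use the extended Euclidean algorithm on (28, 9); each row r = 28*s + 9*t:
r=28, s=1, t=0
r=9, s=0, t=1
q=3: r=1, s=1, t=-3   [28*(1) + 9*(-3) = 1]
q=9: r=0, s=-9, t=28   [28*(-9) + 9*(28) = 0]
GCD = 1 with t = -3, so 9*(-3) ≡ 1 (mod 28)
Inverse = -3 mod 28 = 25
Check: 9 * 25 = 225 ≡ 1 (mod 28)

9^(-1) ≡ 25 (mod 28)


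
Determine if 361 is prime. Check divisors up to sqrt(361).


361 / 19 = 19 (exact division)
361 is NOT prime.

No, 361 is not prime


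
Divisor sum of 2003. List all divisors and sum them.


Divisors of 2003: 1, 2003
Sum = 1 + 2003 = 2004

σ(2003) = 2004


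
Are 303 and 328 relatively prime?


Euclidean algorithm:
328 = 1 * 303 + 25
303 = 12 * 25 + 3
25 = 8 * 3 + 1
3 = 3 * 1 + 0
GCD(303, 328) = 1

Yes, coprime (GCD = 1)


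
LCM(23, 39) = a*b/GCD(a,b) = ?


GCD(23, 39) = 1
LCM = 23*39/1 = 897/1 = 897

LCM = 897


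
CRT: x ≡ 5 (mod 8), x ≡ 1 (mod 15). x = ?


M = 8*15 = 120
M1 = M/8 = 15, M2 = M/15 = 8
M1^(-1) mod 8 = 7, M2^(-1) mod 15 = 2
x = 5*15*7 + 1*8*2 = 541
541 mod 120 = 61
Check: 61 mod 8 = 5 ✓, 61 mod 15 = 1 ✓

x ≡ 61 (mod 120)


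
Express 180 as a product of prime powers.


180 / 2 = 90
90 / 2 = 45
45 / 3 = 15
15 / 3 = 5
5 / 5 = 1
180 = 2^2 × 3^2 × 5


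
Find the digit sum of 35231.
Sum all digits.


3 + 5 + 2 + 3 + 1 = 14


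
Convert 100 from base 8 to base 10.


100 (base 8) = 64 (decimal)
64 (decimal) = 64 (base 10)


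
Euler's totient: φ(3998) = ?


3998 = 2 × 1999
Prime factors: 2, 1999
φ(3998) = 3998 × (1-1/2) × (1-1/1999)
= 3998 × 1/2 × 1998/1999 = 1998

φ(3998) = 1998


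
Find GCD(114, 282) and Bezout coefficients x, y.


Tabular extended Euclidean (each row: r = 114*s + 282*t):
r=114, s=1, t=0
r=282, s=0, t=1
q=0: r=114, s=1, t=0   [114*(1) + 282*(0) = 114]
q=2: r=54, s=-2, t=1   [114*(-2) + 282*(1) = 54]
q=2: r=6, s=5, t=-2   [114*(5) + 282*(-2) = 6]
q=9: r=0, s=-47, t=19   [114*(-47) + 282*(19) = 0]
GCD = 6; from the row with r=6: x=5, y=-2
Check: 114*(5) + 282*(-2) = 570 - 564 = 6

GCD = 6, x = 5, y = -2


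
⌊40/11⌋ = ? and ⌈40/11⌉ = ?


40/11 = 3.6364
floor = 3
ceil = 4

floor = 3, ceil = 4


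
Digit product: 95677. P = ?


9 × 5 × 6 × 7 × 7 = 13230


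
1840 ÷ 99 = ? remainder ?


1840 = 99 * 18 + 58
Check: 1782 + 58 = 1840

q = 18, r = 58


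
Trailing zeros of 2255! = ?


floor(2255/5) = 451
floor(2255/25) = 90
floor(2255/125) = 18
floor(2255/625) = 3
Total = 562

562 trailing zeros


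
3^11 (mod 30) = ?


3^1 mod 30 = 3
3^2 mod 30 = 9
3^3 mod 30 = 27
3^4 mod 30 = 21
3^5 mod 30 = 3
3^6 mod 30 = 9
3^7 mod 30 = 27
3^8 mod 30 = 21
3^9 mod 30 = 3
3^10 mod 30 = 9
3^11 mod 30 = 27


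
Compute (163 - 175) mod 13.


163 - 175 = -12
-12 mod 13 = 1


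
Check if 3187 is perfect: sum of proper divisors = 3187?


Proper divisors of 3187: 1
Sum = 1 = 1

No, 3187 is not perfect (1 ≠ 3187)


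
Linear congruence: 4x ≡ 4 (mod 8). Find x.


GCD(4, 8) = 4 divides 4
Divide: 1x ≡ 1 (mod 2)
x ≡ 1 (mod 2)


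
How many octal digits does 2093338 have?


2093338 in base 8 = 7770432
Number of digits = 7

7 digits (base 8)


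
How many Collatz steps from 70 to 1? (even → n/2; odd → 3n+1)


70 → 35 → 106 → 53 → 160 → 80 → 40 → 20 → 10 → 5 → 16 → 8 → 4 → 2 → 1
Total steps = 14

14 steps


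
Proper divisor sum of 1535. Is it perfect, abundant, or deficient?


Proper divisors: 1, 5, 307
Sum = 1 + 5 + 307 = 313
313 < 1535 → deficient

s(1535) = 313 (deficient)


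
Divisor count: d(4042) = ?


4042 = 2^1 × 43^1 × 47^1
d(4042) = (1+1) × (1+1) × (1+1) = 8

8 divisors


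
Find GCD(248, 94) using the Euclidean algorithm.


248 = 2 * 94 + 60
94 = 1 * 60 + 34
60 = 1 * 34 + 26
34 = 1 * 26 + 8
26 = 3 * 8 + 2
8 = 4 * 2 + 0
GCD = 2


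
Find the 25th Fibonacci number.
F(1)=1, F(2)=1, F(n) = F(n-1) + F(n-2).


Sequence: 1, 1, 2, 3, 5, 8, 13, 21, 34, 55, 89, 144, 233, 377, 610, 987, 1597, 2584, 4181, 6765, 10946, 17711, 28657, 46368, 75025
F(25) = 75025


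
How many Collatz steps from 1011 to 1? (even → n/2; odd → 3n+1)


1011 → 3034 → 1517 → 4552 → 2276 → 1138 → 569 → 1708 → 854 → 427 → 1282 → 641 → 1924 → 962 → 481 → 1444 → 722 → 361 → 1084 → 542 → 271 → 814 → 407 → 1222 → 611 → 1834 → 917 → 2752 → 1376 → 688 → 344 → 172 → 86 → 43 → 130 → 65 → 196 → 98 → 49 → 148 → 74 → 37 → 112 → 56 → 28 → 14 → 7 → 22 → 11 → 34 → 17 → 52 → 26 → 13 → 40 → 20 → 10 → 5 → 16 → 8 → 4 → 2 → 1
Total steps = 62

62 steps


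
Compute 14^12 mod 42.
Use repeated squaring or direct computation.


14^1 mod 42 = 14
14^2 mod 42 = 28
14^3 mod 42 = 14
14^4 mod 42 = 28
14^5 mod 42 = 14
14^6 mod 42 = 28
14^7 mod 42 = 14
14^8 mod 42 = 28
14^9 mod 42 = 14
14^10 mod 42 = 28
14^11 mod 42 = 14
14^12 mod 42 = 28


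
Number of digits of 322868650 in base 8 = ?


322868650 in base 8 = 2317512652
Number of digits = 10

10 digits (base 8)


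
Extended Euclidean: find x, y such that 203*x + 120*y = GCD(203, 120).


Tabular extended Euclidean (each row: r = 203*s + 120*t):
r=203, s=1, t=0
r=120, s=0, t=1
q=1: r=83, s=1, t=-1   [203*(1) + 120*(-1) = 83]
q=1: r=37, s=-1, t=2   [203*(-1) + 120*(2) = 37]
q=2: r=9, s=3, t=-5   [203*(3) + 120*(-5) = 9]
q=4: r=1, s=-13, t=22   [203*(-13) + 120*(22) = 1]
q=9: r=0, s=120, t=-203   [203*(120) + 120*(-203) = 0]
GCD = 1; from the row with r=1: x=-13, y=22
Check: 203*(-13) + 120*(22) = -2639 + 2640 = 1

GCD = 1, x = -13, y = 22


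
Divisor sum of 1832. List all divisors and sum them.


Divisors of 1832: 1, 2, 4, 8, 229, 458, 916, 1832
Sum = 1 + 2 + 4 + 8 + 229 + 458 + 916 + 1832 = 3450

σ(1832) = 3450


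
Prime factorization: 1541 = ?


1541 / 23 = 67
67 / 67 = 1
1541 = 23 × 67


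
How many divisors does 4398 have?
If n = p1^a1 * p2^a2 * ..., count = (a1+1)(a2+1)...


4398 = 2^1 × 3^1 × 733^1
d(4398) = (1+1) × (1+1) × (1+1) = 8

8 divisors


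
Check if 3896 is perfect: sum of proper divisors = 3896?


Proper divisors of 3896: 1, 2, 4, 8, 487, 974, 1948
Sum = 1 + 2 + 4 + 8 + 487 + 974 + 1948 = 3424

No, 3896 is not perfect (3424 ≠ 3896)


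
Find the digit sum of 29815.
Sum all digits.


2 + 9 + 8 + 1 + 5 = 25


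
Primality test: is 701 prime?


Check divisors up to sqrt(701) = 26.4764
No divisors found.
701 is prime.

Yes, 701 is prime


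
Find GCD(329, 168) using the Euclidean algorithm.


329 = 1 * 168 + 161
168 = 1 * 161 + 7
161 = 23 * 7 + 0
GCD = 7


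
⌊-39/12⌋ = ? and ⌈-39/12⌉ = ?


-39/12 = -3.2500
floor = -4
ceil = -3

floor = -4, ceil = -3


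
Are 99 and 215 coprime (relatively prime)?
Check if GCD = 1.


Euclidean algorithm:
215 = 2 * 99 + 17
99 = 5 * 17 + 14
17 = 1 * 14 + 3
14 = 4 * 3 + 2
3 = 1 * 2 + 1
2 = 2 * 1 + 0
GCD(99, 215) = 1

Yes, coprime (GCD = 1)


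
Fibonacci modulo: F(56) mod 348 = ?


F(k) mod 348 for k=1..56:
1, 1, 2, 3, 5, 8, 13, 21, 34, 55, 89, 144, 233, 29, 262, 291, 205, 148, 5, 153, 158, 311, 121, 84, 205, 289, 146, 87, 233, 320, 205, 177, 34, 211, 245, 108, 5, 113, 118, 231, 1, 232, 233, 117, 2, 119, 121, 240, 13, 253, 266, 171, 89, 260, 1, 261
F(56) mod 348 = 261


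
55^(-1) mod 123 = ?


Use the extended Euclidean algorithm on (123, 55); each row r = 123*s + 55*t:
r=123, s=1, t=0
r=55, s=0, t=1
q=2: r=13, s=1, t=-2   [123*(1) + 55*(-2) = 13]
q=4: r=3, s=-4, t=9   [123*(-4) + 55*(9) = 3]
q=4: r=1, s=17, t=-38   [123*(17) + 55*(-38) = 1]
q=3: r=0, s=-55, t=123   [123*(-55) + 55*(123) = 0]
GCD = 1 with t = -38, so 55*(-38) ≡ 1 (mod 123)
Inverse = -38 mod 123 = 85
Check: 55 * 85 = 4675 ≡ 1 (mod 123)

55^(-1) ≡ 85 (mod 123)


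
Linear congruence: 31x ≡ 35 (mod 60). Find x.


GCD(31, 60) = 1, unique solution
a^(-1) mod 60 = 31
x = 31 * 35 mod 60 = 5

x ≡ 5 (mod 60)


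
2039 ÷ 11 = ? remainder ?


2039 = 11 * 185 + 4
Check: 2035 + 4 = 2039

q = 185, r = 4


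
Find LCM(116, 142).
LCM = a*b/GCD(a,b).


GCD(116, 142) = 2
LCM = 116*142/2 = 16472/2 = 8236

LCM = 8236


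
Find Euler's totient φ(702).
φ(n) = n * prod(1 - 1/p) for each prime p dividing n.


702 = 2 × 3^3 × 13
Prime factors: 2, 3, 13
φ(702) = 702 × (1-1/2) × (1-1/3) × (1-1/13)
= 702 × 1/2 × 2/3 × 12/13 = 216

φ(702) = 216


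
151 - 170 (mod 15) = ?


151 - 170 = -19
-19 mod 15 = 11


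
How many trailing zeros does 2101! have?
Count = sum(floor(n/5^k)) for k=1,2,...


floor(2101/5) = 420
floor(2101/25) = 84
floor(2101/125) = 16
floor(2101/625) = 3
Total = 523

523 trailing zeros


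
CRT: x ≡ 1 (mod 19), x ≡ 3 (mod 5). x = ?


M = 19*5 = 95
M1 = M/19 = 5, M2 = M/5 = 19
M1^(-1) mod 19 = 4, M2^(-1) mod 5 = 4
x = 1*5*4 + 3*19*4 = 248
248 mod 95 = 58
Check: 58 mod 19 = 1 ✓, 58 mod 5 = 3 ✓

x ≡ 58 (mod 95)


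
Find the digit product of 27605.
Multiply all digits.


2 × 7 × 6 × 0 × 5 = 0


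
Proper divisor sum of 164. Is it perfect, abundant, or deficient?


Proper divisors: 1, 2, 4, 41, 82
Sum = 1 + 2 + 4 + 41 + 82 = 130
130 < 164 → deficient

s(164) = 130 (deficient)


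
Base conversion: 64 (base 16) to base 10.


64 (base 16) = 100 (decimal)
100 (decimal) = 100 (base 10)


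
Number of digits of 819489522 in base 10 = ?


819489522 has 9 digits in base 10
floor(log10(819489522)) + 1 = floor(8.9135) + 1 = 9

9 digits (base 10)


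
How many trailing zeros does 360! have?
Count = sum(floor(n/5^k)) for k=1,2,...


floor(360/5) = 72
floor(360/25) = 14
floor(360/125) = 2
Total = 88

88 trailing zeros


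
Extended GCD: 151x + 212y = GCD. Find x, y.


Tabular extended Euclidean (each row: r = 151*s + 212*t):
r=151, s=1, t=0
r=212, s=0, t=1
q=0: r=151, s=1, t=0   [151*(1) + 212*(0) = 151]
q=1: r=61, s=-1, t=1   [151*(-1) + 212*(1) = 61]
q=2: r=29, s=3, t=-2   [151*(3) + 212*(-2) = 29]
q=2: r=3, s=-7, t=5   [151*(-7) + 212*(5) = 3]
q=9: r=2, s=66, t=-47   [151*(66) + 212*(-47) = 2]
q=1: r=1, s=-73, t=52   [151*(-73) + 212*(52) = 1]
q=2: r=0, s=212, t=-151   [151*(212) + 212*(-151) = 0]
GCD = 1; from the row with r=1: x=-73, y=52
Check: 151*(-73) + 212*(52) = -11023 + 11024 = 1

GCD = 1, x = -73, y = 52


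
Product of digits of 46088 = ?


4 × 6 × 0 × 8 × 8 = 0


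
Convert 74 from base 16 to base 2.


74 (base 16) = 116 (decimal)
116 (decimal) = 1110100 (base 2)


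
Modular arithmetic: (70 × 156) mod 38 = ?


70 × 156 = 10920
10920 mod 38 = 14


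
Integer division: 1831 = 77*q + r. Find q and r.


1831 = 77 * 23 + 60
Check: 1771 + 60 = 1831

q = 23, r = 60


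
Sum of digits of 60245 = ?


6 + 0 + 2 + 4 + 5 = 17


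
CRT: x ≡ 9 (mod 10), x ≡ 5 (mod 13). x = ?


M = 10*13 = 130
M1 = M/10 = 13, M2 = M/13 = 10
M1^(-1) mod 10 = 7, M2^(-1) mod 13 = 4
x = 9*13*7 + 5*10*4 = 1019
1019 mod 130 = 109
Check: 109 mod 10 = 9 ✓, 109 mod 13 = 5 ✓

x ≡ 109 (mod 130)


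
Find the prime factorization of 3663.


3663 / 3 = 1221
1221 / 3 = 407
407 / 11 = 37
37 / 37 = 1
3663 = 3^2 × 11 × 37


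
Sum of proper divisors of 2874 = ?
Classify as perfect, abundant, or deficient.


Proper divisors: 1, 2, 3, 6, 479, 958, 1437
Sum = 1 + 2 + 3 + 6 + 479 + 958 + 1437 = 2886
2886 > 2874 → abundant

s(2874) = 2886 (abundant)


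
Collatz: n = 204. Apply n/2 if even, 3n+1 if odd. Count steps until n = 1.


204 → 102 → 51 → 154 → 77 → 232 → 116 → 58 → 29 → 88 → 44 → 22 → 11 → 34 → 17 → 52 → 26 → 13 → 40 → 20 → 10 → 5 → 16 → 8 → 4 → 2 → 1
Total steps = 26

26 steps


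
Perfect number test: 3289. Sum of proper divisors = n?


Proper divisors of 3289: 1, 11, 13, 23, 143, 253, 299
Sum = 1 + 11 + 13 + 23 + 143 + 253 + 299 = 743

No, 3289 is not perfect (743 ≠ 3289)


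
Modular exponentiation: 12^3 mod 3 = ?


12^1 mod 3 = 0
12^2 mod 3 = 0
12^3 mod 3 = 0


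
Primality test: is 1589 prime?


1589 / 7 = 227 (exact division)
1589 is NOT prime.

No, 1589 is not prime


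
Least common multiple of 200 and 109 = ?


GCD(200, 109) = 1
LCM = 200*109/1 = 21800/1 = 21800

LCM = 21800


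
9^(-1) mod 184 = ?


Use the extended Euclidean algorithm on (184, 9); each row r = 184*s + 9*t:
r=184, s=1, t=0
r=9, s=0, t=1
q=20: r=4, s=1, t=-20   [184*(1) + 9*(-20) = 4]
q=2: r=1, s=-2, t=41   [184*(-2) + 9*(41) = 1]
q=4: r=0, s=9, t=-184   [184*(9) + 9*(-184) = 0]
GCD = 1 with t = 41, so 9*(41) ≡ 1 (mod 184)
Inverse = 41 mod 184 = 41
Check: 9 * 41 = 369 ≡ 1 (mod 184)

9^(-1) ≡ 41 (mod 184)


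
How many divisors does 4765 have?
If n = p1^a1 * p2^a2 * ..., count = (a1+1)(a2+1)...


4765 = 5^1 × 953^1
d(4765) = (1+1) × (1+1) = 4

4 divisors


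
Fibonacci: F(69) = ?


Sequence: 1, 1, 2, 3, 5, 8, 13, 21, 34, 55, 89, 144, 233, 377, 610, 987, 1597, 2584, 4181, 6765, 10946, 17711, 28657, 46368, 75025, 121393, 196418, 317811, 514229, 832040, 1346269, 2178309, 3524578, 5702887, 9227465, 14930352, 24157817, 39088169, 63245986, 102334155, 165580141, 267914296, 433494437, 701408733, 1134903170, 1836311903, 2971215073, 4807526976, 7778742049, 12586269025, 20365011074, 32951280099, 53316291173, 86267571272, 139583862445, 225851433717, 365435296162, 591286729879, 956722026041, 1548008755920, 2504730781961, 4052739537881, 6557470319842, 10610209857723, 17167680177565, 27777890035288, 44945570212853, 72723460248141, 117669030460994
F(69) = 117669030460994


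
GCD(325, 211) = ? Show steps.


325 = 1 * 211 + 114
211 = 1 * 114 + 97
114 = 1 * 97 + 17
97 = 5 * 17 + 12
17 = 1 * 12 + 5
12 = 2 * 5 + 2
5 = 2 * 2 + 1
2 = 2 * 1 + 0
GCD = 1


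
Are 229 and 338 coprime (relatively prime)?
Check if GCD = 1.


Euclidean algorithm:
338 = 1 * 229 + 109
229 = 2 * 109 + 11
109 = 9 * 11 + 10
11 = 1 * 10 + 1
10 = 10 * 1 + 0
GCD(229, 338) = 1

Yes, coprime (GCD = 1)


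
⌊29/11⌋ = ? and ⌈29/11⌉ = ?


29/11 = 2.6364
floor = 2
ceil = 3

floor = 2, ceil = 3


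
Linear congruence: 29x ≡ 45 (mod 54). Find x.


GCD(29, 54) = 1, unique solution
a^(-1) mod 54 = 41
x = 41 * 45 mod 54 = 9

x ≡ 9 (mod 54)


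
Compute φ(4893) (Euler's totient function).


4893 = 3 × 7 × 233
Prime factors: 3, 7, 233
φ(4893) = 4893 × (1-1/3) × (1-1/7) × (1-1/233)
= 4893 × 2/3 × 6/7 × 232/233 = 2784

φ(4893) = 2784


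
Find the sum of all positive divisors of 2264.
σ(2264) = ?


Divisors of 2264: 1, 2, 4, 8, 283, 566, 1132, 2264
Sum = 1 + 2 + 4 + 8 + 283 + 566 + 1132 + 2264 = 4260

σ(2264) = 4260


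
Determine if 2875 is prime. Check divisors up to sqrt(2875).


2875 / 5 = 575 (exact division)
2875 is NOT prime.

No, 2875 is not prime


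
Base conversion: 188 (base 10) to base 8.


188 (base 10) = 188 (decimal)
188 (decimal) = 274 (base 8)


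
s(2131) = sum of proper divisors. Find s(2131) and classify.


Proper divisors: 1
Sum = 1 = 1
1 < 2131 → deficient

s(2131) = 1 (deficient)


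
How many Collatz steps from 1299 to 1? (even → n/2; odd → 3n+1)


1299 → 3898 → 1949 → 5848 → 2924 → 1462 → 731 → 2194 → 1097 → 3292 → 1646 → 823 → 2470 → 1235 → 3706 → 1853 → 5560 → 2780 → 1390 → 695 → 2086 → 1043 → 3130 → 1565 → 4696 → 2348 → 1174 → 587 → 1762 → 881 → 2644 → 1322 → 661 → 1984 → 992 → 496 → 248 → 124 → 62 → 31 → 94 → 47 → 142 → 71 → 214 → 107 → 322 → 161 → 484 → 242 → 121 → 364 → 182 → 91 → 274 → 137 → 412 → 206 → 103 → 310 → 155 → 466 → 233 → 700 → 350 → 175 → 526 → 263 → 790 → 395 → 1186 → 593 → 1780 → 890 → 445 → 1336 → 668 → 334 → 167 → 502 → 251 → 754 → 377 → 1132 → 566 → 283 → 850 → 425 → 1276 → 638 → 319 → 958 → 479 → 1438 → 719 → 2158 → 1079 → 3238 → 1619 → 4858 → 2429 → 7288 → 3644 → 1822 → 911 → 2734 → 1367 → 4102 → 2051 → 6154 → 3077 → 9232 → 4616 → 2308 → 1154 → 577 → 1732 → 866 → 433 → 1300 → 650 → 325 → 976 → 488 → 244 → 122 → 61 → 184 → 92 → 46 → 23 → 70 → 35 → 106 → 53 → 160 → 80 → 40 → 20 → 10 → 5 → 16 → 8 → 4 → 2 → 1
Total steps = 145

145 steps


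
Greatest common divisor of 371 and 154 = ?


371 = 2 * 154 + 63
154 = 2 * 63 + 28
63 = 2 * 28 + 7
28 = 4 * 7 + 0
GCD = 7


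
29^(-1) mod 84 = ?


Use the extended Euclidean algorithm on (84, 29); each row r = 84*s + 29*t:
r=84, s=1, t=0
r=29, s=0, t=1
q=2: r=26, s=1, t=-2   [84*(1) + 29*(-2) = 26]
q=1: r=3, s=-1, t=3   [84*(-1) + 29*(3) = 3]
q=8: r=2, s=9, t=-26   [84*(9) + 29*(-26) = 2]
q=1: r=1, s=-10, t=29   [84*(-10) + 29*(29) = 1]
q=2: r=0, s=29, t=-84   [84*(29) + 29*(-84) = 0]
GCD = 1 with t = 29, so 29*(29) ≡ 1 (mod 84)
Inverse = 29 mod 84 = 29
Check: 29 * 29 = 841 ≡ 1 (mod 84)

29^(-1) ≡ 29 (mod 84)


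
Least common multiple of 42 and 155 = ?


GCD(42, 155) = 1
LCM = 42*155/1 = 6510/1 = 6510

LCM = 6510


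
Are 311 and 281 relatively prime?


Euclidean algorithm:
311 = 1 * 281 + 30
281 = 9 * 30 + 11
30 = 2 * 11 + 8
11 = 1 * 8 + 3
8 = 2 * 3 + 2
3 = 1 * 2 + 1
2 = 2 * 1 + 0
GCD(311, 281) = 1

Yes, coprime (GCD = 1)


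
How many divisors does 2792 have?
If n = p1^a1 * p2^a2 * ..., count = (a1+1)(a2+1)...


2792 = 2^3 × 349^1
d(2792) = (3+1) × (1+1) = 8

8 divisors


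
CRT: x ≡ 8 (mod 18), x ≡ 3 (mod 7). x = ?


M = 18*7 = 126
M1 = M/18 = 7, M2 = M/7 = 18
M1^(-1) mod 18 = 13, M2^(-1) mod 7 = 2
x = 8*7*13 + 3*18*2 = 836
836 mod 126 = 80
Check: 80 mod 18 = 8 ✓, 80 mod 7 = 3 ✓

x ≡ 80 (mod 126)


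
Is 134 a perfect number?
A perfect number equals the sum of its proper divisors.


Proper divisors of 134: 1, 2, 67
Sum = 1 + 2 + 67 = 70

No, 134 is not perfect (70 ≠ 134)


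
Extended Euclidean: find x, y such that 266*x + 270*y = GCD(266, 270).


Tabular extended Euclidean (each row: r = 266*s + 270*t):
r=266, s=1, t=0
r=270, s=0, t=1
q=0: r=266, s=1, t=0   [266*(1) + 270*(0) = 266]
q=1: r=4, s=-1, t=1   [266*(-1) + 270*(1) = 4]
q=66: r=2, s=67, t=-66   [266*(67) + 270*(-66) = 2]
q=2: r=0, s=-135, t=133   [266*(-135) + 270*(133) = 0]
GCD = 2; from the row with r=2: x=67, y=-66
Check: 266*(67) + 270*(-66) = 17822 - 17820 = 2

GCD = 2, x = 67, y = -66


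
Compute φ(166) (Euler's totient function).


166 = 2 × 83
Prime factors: 2, 83
φ(166) = 166 × (1-1/2) × (1-1/83)
= 166 × 1/2 × 82/83 = 82

φ(166) = 82


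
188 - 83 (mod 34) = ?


188 - 83 = 105
105 mod 34 = 3


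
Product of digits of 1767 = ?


1 × 7 × 6 × 7 = 294


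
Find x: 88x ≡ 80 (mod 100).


GCD(88, 100) = 4 divides 80
Divide: 22x ≡ 20 (mod 25)
x ≡ 10 (mod 25)


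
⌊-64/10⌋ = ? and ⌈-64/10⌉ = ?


-64/10 = -6.4000
floor = -7
ceil = -6

floor = -7, ceil = -6


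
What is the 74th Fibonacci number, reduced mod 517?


F(k) mod 517 for k=1..74:
1, 1, 2, 3, 5, 8, 13, 21, 34, 55, 89, 144, 233, 377, 93, 470, 46, 516, 45, 44, 89, 133, 222, 355, 60, 415, 475, 373, 331, 187, 1, 188, 189, 377, 49, 426, 475, 384, 342, 209, 34, 243, 277, 3, 280, 283, 46, 329, 375, 187, 45, 232, 277, 509, 269, 261, 13, 274, 287, 44, 331, 375, 189, 47, 236, 283, 2, 285, 287, 55, 342, 397, 222, 102
F(74) mod 517 = 102


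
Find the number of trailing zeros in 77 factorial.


floor(77/5) = 15
floor(77/25) = 3
Total = 18

18 trailing zeros


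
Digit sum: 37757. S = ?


3 + 7 + 7 + 5 + 7 = 29


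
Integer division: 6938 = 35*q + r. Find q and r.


6938 = 35 * 198 + 8
Check: 6930 + 8 = 6938

q = 198, r = 8


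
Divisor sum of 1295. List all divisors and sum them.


Divisors of 1295: 1, 5, 7, 35, 37, 185, 259, 1295
Sum = 1 + 5 + 7 + 35 + 37 + 185 + 259 + 1295 = 1824

σ(1295) = 1824


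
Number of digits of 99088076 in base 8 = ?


99088076 in base 8 = 571773314
Number of digits = 9

9 digits (base 8)


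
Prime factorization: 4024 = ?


4024 / 2 = 2012
2012 / 2 = 1006
1006 / 2 = 503
503 / 503 = 1
4024 = 2^3 × 503


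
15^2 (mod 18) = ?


15^1 mod 18 = 15
15^2 mod 18 = 9


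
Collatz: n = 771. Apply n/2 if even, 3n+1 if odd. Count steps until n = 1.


771 → 2314 → 1157 → 3472 → 1736 → 868 → 434 → 217 → 652 → 326 → 163 → 490 → 245 → 736 → 368 → 184 → 92 → 46 → 23 → 70 → 35 → 106 → 53 → 160 → 80 → 40 → 20 → 10 → 5 → 16 → 8 → 4 → 2 → 1
Total steps = 33

33 steps


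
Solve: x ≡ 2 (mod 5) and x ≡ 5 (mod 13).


M = 5*13 = 65
M1 = M/5 = 13, M2 = M/13 = 5
M1^(-1) mod 5 = 2, M2^(-1) mod 13 = 8
x = 2*13*2 + 5*5*8 = 252
252 mod 65 = 57
Check: 57 mod 5 = 2 ✓, 57 mod 13 = 5 ✓

x ≡ 57 (mod 65)


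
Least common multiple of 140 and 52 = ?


GCD(140, 52) = 4
LCM = 140*52/4 = 7280/4 = 1820

LCM = 1820


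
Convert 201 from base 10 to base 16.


201 (base 10) = 201 (decimal)
201 (decimal) = C9 (base 16)


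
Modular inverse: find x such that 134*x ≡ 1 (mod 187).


Use the extended Euclidean algorithm on (187, 134); each row r = 187*s + 134*t:
r=187, s=1, t=0
r=134, s=0, t=1
q=1: r=53, s=1, t=-1   [187*(1) + 134*(-1) = 53]
q=2: r=28, s=-2, t=3   [187*(-2) + 134*(3) = 28]
q=1: r=25, s=3, t=-4   [187*(3) + 134*(-4) = 25]
q=1: r=3, s=-5, t=7   [187*(-5) + 134*(7) = 3]
q=8: r=1, s=43, t=-60   [187*(43) + 134*(-60) = 1]
q=3: r=0, s=-134, t=187   [187*(-134) + 134*(187) = 0]
GCD = 1 with t = -60, so 134*(-60) ≡ 1 (mod 187)
Inverse = -60 mod 187 = 127
Check: 134 * 127 = 17018 ≡ 1 (mod 187)

134^(-1) ≡ 127 (mod 187)


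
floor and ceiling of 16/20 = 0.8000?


16/20 = 0.8000
floor = 0
ceil = 1

floor = 0, ceil = 1


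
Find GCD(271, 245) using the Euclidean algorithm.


271 = 1 * 245 + 26
245 = 9 * 26 + 11
26 = 2 * 11 + 4
11 = 2 * 4 + 3
4 = 1 * 3 + 1
3 = 3 * 1 + 0
GCD = 1


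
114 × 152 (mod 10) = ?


114 × 152 = 17328
17328 mod 10 = 8


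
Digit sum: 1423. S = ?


1 + 4 + 2 + 3 = 10


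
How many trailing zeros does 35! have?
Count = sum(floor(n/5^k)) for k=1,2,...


floor(35/5) = 7
floor(35/25) = 1
Total = 8

8 trailing zeros


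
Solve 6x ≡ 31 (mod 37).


GCD(6, 37) = 1, unique solution
a^(-1) mod 37 = 31
x = 31 * 31 mod 37 = 36

x ≡ 36 (mod 37)


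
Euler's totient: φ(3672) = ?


3672 = 2^3 × 3^3 × 17
Prime factors: 2, 3, 17
φ(3672) = 3672 × (1-1/2) × (1-1/3) × (1-1/17)
= 3672 × 1/2 × 2/3 × 16/17 = 1152

φ(3672) = 1152


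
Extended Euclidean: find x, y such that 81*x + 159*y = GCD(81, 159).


Tabular extended Euclidean (each row: r = 81*s + 159*t):
r=81, s=1, t=0
r=159, s=0, t=1
q=0: r=81, s=1, t=0   [81*(1) + 159*(0) = 81]
q=1: r=78, s=-1, t=1   [81*(-1) + 159*(1) = 78]
q=1: r=3, s=2, t=-1   [81*(2) + 159*(-1) = 3]
q=26: r=0, s=-53, t=27   [81*(-53) + 159*(27) = 0]
GCD = 3; from the row with r=3: x=2, y=-1
Check: 81*(2) + 159*(-1) = 162 - 159 = 3

GCD = 3, x = 2, y = -1


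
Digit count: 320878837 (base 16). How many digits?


320878837 in base 16 = 132038F5
Number of digits = 8

8 digits (base 16)


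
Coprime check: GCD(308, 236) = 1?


Euclidean algorithm:
308 = 1 * 236 + 72
236 = 3 * 72 + 20
72 = 3 * 20 + 12
20 = 1 * 12 + 8
12 = 1 * 8 + 4
8 = 2 * 4 + 0
GCD(308, 236) = 4

No, not coprime (GCD = 4)


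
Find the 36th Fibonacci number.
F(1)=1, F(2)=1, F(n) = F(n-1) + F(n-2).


Sequence: 1, 1, 2, 3, 5, 8, 13, 21, 34, 55, 89, 144, 233, 377, 610, 987, 1597, 2584, 4181, 6765, 10946, 17711, 28657, 46368, 75025, 121393, 196418, 317811, 514229, 832040, 1346269, 2178309, 3524578, 5702887, 9227465, 14930352
F(36) = 14930352


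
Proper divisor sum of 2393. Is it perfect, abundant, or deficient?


Proper divisors: 1
Sum = 1 = 1
1 < 2393 → deficient

s(2393) = 1 (deficient)


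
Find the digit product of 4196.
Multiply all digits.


4 × 1 × 9 × 6 = 216


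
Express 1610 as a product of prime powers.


1610 / 2 = 805
805 / 5 = 161
161 / 7 = 23
23 / 23 = 1
1610 = 2 × 5 × 7 × 23


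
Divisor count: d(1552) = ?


1552 = 2^4 × 97^1
d(1552) = (4+1) × (1+1) = 10

10 divisors


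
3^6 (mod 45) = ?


3^1 mod 45 = 3
3^2 mod 45 = 9
3^3 mod 45 = 27
3^4 mod 45 = 36
3^5 mod 45 = 18
3^6 mod 45 = 9


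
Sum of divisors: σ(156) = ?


Divisors of 156: 1, 2, 3, 4, 6, 12, 13, 26, 39, 52, 78, 156
Sum = 1 + 2 + 3 + 4 + 6 + 12 + 13 + 26 + 39 + 52 + 78 + 156 = 392

σ(156) = 392


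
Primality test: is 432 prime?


432 / 2 = 216 (exact division)
432 is NOT prime.

No, 432 is not prime


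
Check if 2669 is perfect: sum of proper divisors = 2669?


Proper divisors of 2669: 1, 17, 157
Sum = 1 + 17 + 157 = 175

No, 2669 is not perfect (175 ≠ 2669)


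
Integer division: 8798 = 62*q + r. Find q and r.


8798 = 62 * 141 + 56
Check: 8742 + 56 = 8798

q = 141, r = 56


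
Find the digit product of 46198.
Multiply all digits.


4 × 6 × 1 × 9 × 8 = 1728


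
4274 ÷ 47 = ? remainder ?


4274 = 47 * 90 + 44
Check: 4230 + 44 = 4274

q = 90, r = 44


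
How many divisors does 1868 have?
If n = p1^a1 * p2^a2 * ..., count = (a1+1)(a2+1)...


1868 = 2^2 × 467^1
d(1868) = (2+1) × (1+1) = 6

6 divisors


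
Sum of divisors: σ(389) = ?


Divisors of 389: 1, 389
Sum = 1 + 389 = 390

σ(389) = 390


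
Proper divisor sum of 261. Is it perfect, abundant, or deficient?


Proper divisors: 1, 3, 9, 29, 87
Sum = 1 + 3 + 9 + 29 + 87 = 129
129 < 261 → deficient

s(261) = 129 (deficient)


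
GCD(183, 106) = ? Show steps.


183 = 1 * 106 + 77
106 = 1 * 77 + 29
77 = 2 * 29 + 19
29 = 1 * 19 + 10
19 = 1 * 10 + 9
10 = 1 * 9 + 1
9 = 9 * 1 + 0
GCD = 1


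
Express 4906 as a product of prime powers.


4906 / 2 = 2453
2453 / 11 = 223
223 / 223 = 1
4906 = 2 × 11 × 223


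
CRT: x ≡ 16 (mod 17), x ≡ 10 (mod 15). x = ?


M = 17*15 = 255
M1 = M/17 = 15, M2 = M/15 = 17
M1^(-1) mod 17 = 8, M2^(-1) mod 15 = 8
x = 16*15*8 + 10*17*8 = 3280
3280 mod 255 = 220
Check: 220 mod 17 = 16 ✓, 220 mod 15 = 10 ✓

x ≡ 220 (mod 255)


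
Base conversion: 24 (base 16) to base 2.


24 (base 16) = 36 (decimal)
36 (decimal) = 100100 (base 2)
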